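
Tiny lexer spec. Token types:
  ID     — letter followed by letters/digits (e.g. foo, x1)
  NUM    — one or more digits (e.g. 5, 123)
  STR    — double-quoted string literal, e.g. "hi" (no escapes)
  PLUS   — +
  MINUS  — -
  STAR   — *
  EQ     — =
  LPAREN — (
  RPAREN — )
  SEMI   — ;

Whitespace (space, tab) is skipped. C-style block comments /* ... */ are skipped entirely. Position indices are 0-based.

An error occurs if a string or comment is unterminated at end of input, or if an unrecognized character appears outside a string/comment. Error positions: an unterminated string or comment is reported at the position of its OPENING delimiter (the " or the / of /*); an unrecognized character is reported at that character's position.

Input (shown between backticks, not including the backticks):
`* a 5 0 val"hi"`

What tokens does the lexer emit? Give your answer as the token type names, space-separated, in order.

pos=0: emit STAR '*'
pos=2: emit ID 'a' (now at pos=3)
pos=4: emit NUM '5' (now at pos=5)
pos=6: emit NUM '0' (now at pos=7)
pos=8: emit ID 'val' (now at pos=11)
pos=11: enter STRING mode
pos=11: emit STR "hi" (now at pos=15)
DONE. 6 tokens: [STAR, ID, NUM, NUM, ID, STR]

Answer: STAR ID NUM NUM ID STR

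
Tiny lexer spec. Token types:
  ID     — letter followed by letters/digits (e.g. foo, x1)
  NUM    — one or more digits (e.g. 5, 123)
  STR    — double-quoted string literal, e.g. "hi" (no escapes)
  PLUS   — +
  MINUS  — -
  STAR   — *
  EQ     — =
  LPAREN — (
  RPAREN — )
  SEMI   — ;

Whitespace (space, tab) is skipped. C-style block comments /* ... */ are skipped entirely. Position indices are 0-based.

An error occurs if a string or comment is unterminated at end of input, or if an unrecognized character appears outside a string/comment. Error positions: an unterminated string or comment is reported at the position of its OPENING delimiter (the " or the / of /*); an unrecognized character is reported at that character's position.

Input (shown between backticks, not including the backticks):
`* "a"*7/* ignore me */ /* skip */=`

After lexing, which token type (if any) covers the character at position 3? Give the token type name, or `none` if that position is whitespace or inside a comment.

pos=0: emit STAR '*'
pos=2: enter STRING mode
pos=2: emit STR "a" (now at pos=5)
pos=5: emit STAR '*'
pos=6: emit NUM '7' (now at pos=7)
pos=7: enter COMMENT mode (saw '/*')
exit COMMENT mode (now at pos=22)
pos=23: enter COMMENT mode (saw '/*')
exit COMMENT mode (now at pos=33)
pos=33: emit EQ '='
DONE. 5 tokens: [STAR, STR, STAR, NUM, EQ]
Position 3: char is 'a' -> STR

Answer: STR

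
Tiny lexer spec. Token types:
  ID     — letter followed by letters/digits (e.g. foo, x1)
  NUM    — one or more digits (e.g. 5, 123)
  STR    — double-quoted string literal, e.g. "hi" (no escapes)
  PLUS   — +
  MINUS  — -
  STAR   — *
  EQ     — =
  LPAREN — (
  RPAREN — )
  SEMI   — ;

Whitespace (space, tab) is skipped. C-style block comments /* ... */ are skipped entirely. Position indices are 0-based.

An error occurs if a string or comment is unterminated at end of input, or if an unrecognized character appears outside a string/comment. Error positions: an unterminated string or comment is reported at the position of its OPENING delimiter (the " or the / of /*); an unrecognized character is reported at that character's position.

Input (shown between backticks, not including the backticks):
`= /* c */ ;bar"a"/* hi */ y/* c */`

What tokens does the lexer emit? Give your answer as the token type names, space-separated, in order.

pos=0: emit EQ '='
pos=2: enter COMMENT mode (saw '/*')
exit COMMENT mode (now at pos=9)
pos=10: emit SEMI ';'
pos=11: emit ID 'bar' (now at pos=14)
pos=14: enter STRING mode
pos=14: emit STR "a" (now at pos=17)
pos=17: enter COMMENT mode (saw '/*')
exit COMMENT mode (now at pos=25)
pos=26: emit ID 'y' (now at pos=27)
pos=27: enter COMMENT mode (saw '/*')
exit COMMENT mode (now at pos=34)
DONE. 5 tokens: [EQ, SEMI, ID, STR, ID]

Answer: EQ SEMI ID STR ID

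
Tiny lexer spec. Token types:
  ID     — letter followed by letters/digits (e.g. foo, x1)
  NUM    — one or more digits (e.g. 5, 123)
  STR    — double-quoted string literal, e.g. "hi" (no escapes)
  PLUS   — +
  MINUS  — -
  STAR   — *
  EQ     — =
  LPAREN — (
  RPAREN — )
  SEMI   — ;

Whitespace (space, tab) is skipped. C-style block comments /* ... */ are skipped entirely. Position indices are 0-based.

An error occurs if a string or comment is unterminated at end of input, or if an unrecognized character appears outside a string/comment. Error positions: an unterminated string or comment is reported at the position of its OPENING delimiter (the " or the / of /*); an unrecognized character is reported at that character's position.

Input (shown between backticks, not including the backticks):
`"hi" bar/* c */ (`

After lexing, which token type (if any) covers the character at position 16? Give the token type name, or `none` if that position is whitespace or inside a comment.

pos=0: enter STRING mode
pos=0: emit STR "hi" (now at pos=4)
pos=5: emit ID 'bar' (now at pos=8)
pos=8: enter COMMENT mode (saw '/*')
exit COMMENT mode (now at pos=15)
pos=16: emit LPAREN '('
DONE. 3 tokens: [STR, ID, LPAREN]
Position 16: char is '(' -> LPAREN

Answer: LPAREN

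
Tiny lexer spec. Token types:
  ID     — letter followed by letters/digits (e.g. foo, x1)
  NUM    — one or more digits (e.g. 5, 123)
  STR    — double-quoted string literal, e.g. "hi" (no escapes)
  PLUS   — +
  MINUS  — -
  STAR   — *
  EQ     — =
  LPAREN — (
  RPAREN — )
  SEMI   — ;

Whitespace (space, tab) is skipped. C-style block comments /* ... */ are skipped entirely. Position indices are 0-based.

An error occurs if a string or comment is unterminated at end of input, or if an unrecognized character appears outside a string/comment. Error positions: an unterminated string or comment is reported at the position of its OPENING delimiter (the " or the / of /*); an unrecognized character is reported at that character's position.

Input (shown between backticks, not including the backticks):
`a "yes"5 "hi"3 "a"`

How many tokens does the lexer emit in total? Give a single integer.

pos=0: emit ID 'a' (now at pos=1)
pos=2: enter STRING mode
pos=2: emit STR "yes" (now at pos=7)
pos=7: emit NUM '5' (now at pos=8)
pos=9: enter STRING mode
pos=9: emit STR "hi" (now at pos=13)
pos=13: emit NUM '3' (now at pos=14)
pos=15: enter STRING mode
pos=15: emit STR "a" (now at pos=18)
DONE. 6 tokens: [ID, STR, NUM, STR, NUM, STR]

Answer: 6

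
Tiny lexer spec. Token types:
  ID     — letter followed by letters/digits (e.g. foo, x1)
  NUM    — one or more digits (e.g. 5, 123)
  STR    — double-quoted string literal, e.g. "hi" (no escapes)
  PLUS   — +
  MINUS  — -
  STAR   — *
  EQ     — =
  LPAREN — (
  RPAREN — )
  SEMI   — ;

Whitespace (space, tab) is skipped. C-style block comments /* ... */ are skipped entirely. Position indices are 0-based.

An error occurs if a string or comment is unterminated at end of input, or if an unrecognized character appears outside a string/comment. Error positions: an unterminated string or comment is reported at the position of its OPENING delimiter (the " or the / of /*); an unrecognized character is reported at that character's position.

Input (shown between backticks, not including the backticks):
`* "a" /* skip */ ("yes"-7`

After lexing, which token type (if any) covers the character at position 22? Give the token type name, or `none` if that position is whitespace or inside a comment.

Answer: STR

Derivation:
pos=0: emit STAR '*'
pos=2: enter STRING mode
pos=2: emit STR "a" (now at pos=5)
pos=6: enter COMMENT mode (saw '/*')
exit COMMENT mode (now at pos=16)
pos=17: emit LPAREN '('
pos=18: enter STRING mode
pos=18: emit STR "yes" (now at pos=23)
pos=23: emit MINUS '-'
pos=24: emit NUM '7' (now at pos=25)
DONE. 6 tokens: [STAR, STR, LPAREN, STR, MINUS, NUM]
Position 22: char is '"' -> STR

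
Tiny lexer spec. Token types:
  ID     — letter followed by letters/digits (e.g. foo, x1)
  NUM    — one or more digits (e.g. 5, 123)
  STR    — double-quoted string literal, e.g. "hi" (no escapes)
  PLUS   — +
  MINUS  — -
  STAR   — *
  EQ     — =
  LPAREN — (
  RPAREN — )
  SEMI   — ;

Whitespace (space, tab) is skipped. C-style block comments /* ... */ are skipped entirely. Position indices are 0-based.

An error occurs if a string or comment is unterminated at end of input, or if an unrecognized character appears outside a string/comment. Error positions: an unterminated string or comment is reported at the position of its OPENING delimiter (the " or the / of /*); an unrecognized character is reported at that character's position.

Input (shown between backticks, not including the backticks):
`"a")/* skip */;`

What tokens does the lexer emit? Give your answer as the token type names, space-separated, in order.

pos=0: enter STRING mode
pos=0: emit STR "a" (now at pos=3)
pos=3: emit RPAREN ')'
pos=4: enter COMMENT mode (saw '/*')
exit COMMENT mode (now at pos=14)
pos=14: emit SEMI ';'
DONE. 3 tokens: [STR, RPAREN, SEMI]

Answer: STR RPAREN SEMI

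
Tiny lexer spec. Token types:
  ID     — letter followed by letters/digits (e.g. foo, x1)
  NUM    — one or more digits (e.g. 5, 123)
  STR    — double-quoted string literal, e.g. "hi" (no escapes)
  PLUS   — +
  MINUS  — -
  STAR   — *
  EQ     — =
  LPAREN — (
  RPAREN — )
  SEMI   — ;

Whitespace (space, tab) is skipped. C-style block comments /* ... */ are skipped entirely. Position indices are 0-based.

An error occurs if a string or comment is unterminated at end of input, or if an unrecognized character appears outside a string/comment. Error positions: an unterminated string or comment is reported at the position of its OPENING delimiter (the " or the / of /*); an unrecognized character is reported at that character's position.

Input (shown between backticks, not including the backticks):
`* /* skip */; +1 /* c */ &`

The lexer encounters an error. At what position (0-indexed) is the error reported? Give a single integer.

pos=0: emit STAR '*'
pos=2: enter COMMENT mode (saw '/*')
exit COMMENT mode (now at pos=12)
pos=12: emit SEMI ';'
pos=14: emit PLUS '+'
pos=15: emit NUM '1' (now at pos=16)
pos=17: enter COMMENT mode (saw '/*')
exit COMMENT mode (now at pos=24)
pos=25: ERROR — unrecognized char '&'

Answer: 25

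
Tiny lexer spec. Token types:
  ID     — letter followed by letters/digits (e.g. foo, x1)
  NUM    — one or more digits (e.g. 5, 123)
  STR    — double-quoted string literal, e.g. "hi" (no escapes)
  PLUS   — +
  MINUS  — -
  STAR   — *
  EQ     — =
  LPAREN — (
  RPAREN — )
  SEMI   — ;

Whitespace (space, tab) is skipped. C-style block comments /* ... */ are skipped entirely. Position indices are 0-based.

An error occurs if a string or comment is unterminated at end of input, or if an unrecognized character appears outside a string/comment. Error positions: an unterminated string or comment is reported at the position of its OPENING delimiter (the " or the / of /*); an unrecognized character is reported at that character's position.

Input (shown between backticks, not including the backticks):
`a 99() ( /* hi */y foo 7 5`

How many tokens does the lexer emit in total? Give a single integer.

Answer: 9

Derivation:
pos=0: emit ID 'a' (now at pos=1)
pos=2: emit NUM '99' (now at pos=4)
pos=4: emit LPAREN '('
pos=5: emit RPAREN ')'
pos=7: emit LPAREN '('
pos=9: enter COMMENT mode (saw '/*')
exit COMMENT mode (now at pos=17)
pos=17: emit ID 'y' (now at pos=18)
pos=19: emit ID 'foo' (now at pos=22)
pos=23: emit NUM '7' (now at pos=24)
pos=25: emit NUM '5' (now at pos=26)
DONE. 9 tokens: [ID, NUM, LPAREN, RPAREN, LPAREN, ID, ID, NUM, NUM]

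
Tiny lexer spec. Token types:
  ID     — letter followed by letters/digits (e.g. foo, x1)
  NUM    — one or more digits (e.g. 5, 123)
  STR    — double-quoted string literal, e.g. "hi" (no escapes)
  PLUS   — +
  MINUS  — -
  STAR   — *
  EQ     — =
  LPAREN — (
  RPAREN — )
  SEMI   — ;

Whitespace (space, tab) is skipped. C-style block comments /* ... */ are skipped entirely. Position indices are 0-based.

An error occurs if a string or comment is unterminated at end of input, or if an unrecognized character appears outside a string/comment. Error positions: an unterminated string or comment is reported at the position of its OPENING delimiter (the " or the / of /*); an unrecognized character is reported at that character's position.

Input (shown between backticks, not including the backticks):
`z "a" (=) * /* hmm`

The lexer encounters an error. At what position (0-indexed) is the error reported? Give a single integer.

Answer: 12

Derivation:
pos=0: emit ID 'z' (now at pos=1)
pos=2: enter STRING mode
pos=2: emit STR "a" (now at pos=5)
pos=6: emit LPAREN '('
pos=7: emit EQ '='
pos=8: emit RPAREN ')'
pos=10: emit STAR '*'
pos=12: enter COMMENT mode (saw '/*')
pos=12: ERROR — unterminated comment (reached EOF)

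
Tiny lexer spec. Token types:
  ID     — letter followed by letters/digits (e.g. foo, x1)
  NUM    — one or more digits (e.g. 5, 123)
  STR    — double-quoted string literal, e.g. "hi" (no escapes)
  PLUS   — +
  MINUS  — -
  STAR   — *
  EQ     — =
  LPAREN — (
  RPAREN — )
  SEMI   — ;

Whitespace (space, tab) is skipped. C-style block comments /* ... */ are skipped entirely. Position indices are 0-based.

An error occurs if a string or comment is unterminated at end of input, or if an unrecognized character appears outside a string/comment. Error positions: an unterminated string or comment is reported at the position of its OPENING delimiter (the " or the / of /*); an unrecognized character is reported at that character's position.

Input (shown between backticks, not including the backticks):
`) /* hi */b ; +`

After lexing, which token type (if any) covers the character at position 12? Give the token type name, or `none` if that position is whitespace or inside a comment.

Answer: SEMI

Derivation:
pos=0: emit RPAREN ')'
pos=2: enter COMMENT mode (saw '/*')
exit COMMENT mode (now at pos=10)
pos=10: emit ID 'b' (now at pos=11)
pos=12: emit SEMI ';'
pos=14: emit PLUS '+'
DONE. 4 tokens: [RPAREN, ID, SEMI, PLUS]
Position 12: char is ';' -> SEMI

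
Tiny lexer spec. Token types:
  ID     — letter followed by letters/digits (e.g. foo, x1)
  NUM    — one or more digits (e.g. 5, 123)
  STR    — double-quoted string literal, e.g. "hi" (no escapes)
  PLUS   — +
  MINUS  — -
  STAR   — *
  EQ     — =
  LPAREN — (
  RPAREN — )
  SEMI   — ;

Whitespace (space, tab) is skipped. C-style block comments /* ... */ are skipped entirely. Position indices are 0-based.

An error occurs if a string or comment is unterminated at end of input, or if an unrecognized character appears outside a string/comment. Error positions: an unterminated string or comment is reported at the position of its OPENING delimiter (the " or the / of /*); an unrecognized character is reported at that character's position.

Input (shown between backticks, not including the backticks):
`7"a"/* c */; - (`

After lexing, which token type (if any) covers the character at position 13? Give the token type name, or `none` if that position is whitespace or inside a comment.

pos=0: emit NUM '7' (now at pos=1)
pos=1: enter STRING mode
pos=1: emit STR "a" (now at pos=4)
pos=4: enter COMMENT mode (saw '/*')
exit COMMENT mode (now at pos=11)
pos=11: emit SEMI ';'
pos=13: emit MINUS '-'
pos=15: emit LPAREN '('
DONE. 5 tokens: [NUM, STR, SEMI, MINUS, LPAREN]
Position 13: char is '-' -> MINUS

Answer: MINUS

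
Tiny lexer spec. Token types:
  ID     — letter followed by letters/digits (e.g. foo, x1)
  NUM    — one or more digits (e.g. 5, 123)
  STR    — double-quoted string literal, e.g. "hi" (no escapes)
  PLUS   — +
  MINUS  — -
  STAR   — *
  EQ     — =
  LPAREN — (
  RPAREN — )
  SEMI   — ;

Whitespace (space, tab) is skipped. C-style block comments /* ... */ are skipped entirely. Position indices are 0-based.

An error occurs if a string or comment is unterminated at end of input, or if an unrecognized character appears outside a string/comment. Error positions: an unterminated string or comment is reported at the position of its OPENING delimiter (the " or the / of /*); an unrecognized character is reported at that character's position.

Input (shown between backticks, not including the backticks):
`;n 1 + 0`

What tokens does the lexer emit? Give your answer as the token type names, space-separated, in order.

Answer: SEMI ID NUM PLUS NUM

Derivation:
pos=0: emit SEMI ';'
pos=1: emit ID 'n' (now at pos=2)
pos=3: emit NUM '1' (now at pos=4)
pos=5: emit PLUS '+'
pos=7: emit NUM '0' (now at pos=8)
DONE. 5 tokens: [SEMI, ID, NUM, PLUS, NUM]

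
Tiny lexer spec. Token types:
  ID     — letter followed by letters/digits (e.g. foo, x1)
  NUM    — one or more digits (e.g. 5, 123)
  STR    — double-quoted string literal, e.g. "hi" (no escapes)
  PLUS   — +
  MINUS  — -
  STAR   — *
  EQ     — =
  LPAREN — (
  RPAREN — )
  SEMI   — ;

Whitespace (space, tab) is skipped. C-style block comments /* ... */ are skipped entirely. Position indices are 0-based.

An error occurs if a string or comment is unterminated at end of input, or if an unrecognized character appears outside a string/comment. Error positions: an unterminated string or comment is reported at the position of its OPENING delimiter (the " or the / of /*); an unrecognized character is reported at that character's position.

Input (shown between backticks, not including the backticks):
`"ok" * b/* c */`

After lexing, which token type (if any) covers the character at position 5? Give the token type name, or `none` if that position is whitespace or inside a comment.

Answer: STAR

Derivation:
pos=0: enter STRING mode
pos=0: emit STR "ok" (now at pos=4)
pos=5: emit STAR '*'
pos=7: emit ID 'b' (now at pos=8)
pos=8: enter COMMENT mode (saw '/*')
exit COMMENT mode (now at pos=15)
DONE. 3 tokens: [STR, STAR, ID]
Position 5: char is '*' -> STAR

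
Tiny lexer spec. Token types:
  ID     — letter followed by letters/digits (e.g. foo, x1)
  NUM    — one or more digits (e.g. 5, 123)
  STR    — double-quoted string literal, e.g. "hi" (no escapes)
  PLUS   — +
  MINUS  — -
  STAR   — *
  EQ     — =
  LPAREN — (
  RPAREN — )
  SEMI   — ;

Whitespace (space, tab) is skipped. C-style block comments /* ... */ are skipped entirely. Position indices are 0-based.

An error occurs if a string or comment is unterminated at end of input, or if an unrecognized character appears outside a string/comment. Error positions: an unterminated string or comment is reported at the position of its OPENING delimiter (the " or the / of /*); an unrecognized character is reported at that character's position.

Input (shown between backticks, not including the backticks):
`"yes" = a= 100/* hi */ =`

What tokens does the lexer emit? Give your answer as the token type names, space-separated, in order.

Answer: STR EQ ID EQ NUM EQ

Derivation:
pos=0: enter STRING mode
pos=0: emit STR "yes" (now at pos=5)
pos=6: emit EQ '='
pos=8: emit ID 'a' (now at pos=9)
pos=9: emit EQ '='
pos=11: emit NUM '100' (now at pos=14)
pos=14: enter COMMENT mode (saw '/*')
exit COMMENT mode (now at pos=22)
pos=23: emit EQ '='
DONE. 6 tokens: [STR, EQ, ID, EQ, NUM, EQ]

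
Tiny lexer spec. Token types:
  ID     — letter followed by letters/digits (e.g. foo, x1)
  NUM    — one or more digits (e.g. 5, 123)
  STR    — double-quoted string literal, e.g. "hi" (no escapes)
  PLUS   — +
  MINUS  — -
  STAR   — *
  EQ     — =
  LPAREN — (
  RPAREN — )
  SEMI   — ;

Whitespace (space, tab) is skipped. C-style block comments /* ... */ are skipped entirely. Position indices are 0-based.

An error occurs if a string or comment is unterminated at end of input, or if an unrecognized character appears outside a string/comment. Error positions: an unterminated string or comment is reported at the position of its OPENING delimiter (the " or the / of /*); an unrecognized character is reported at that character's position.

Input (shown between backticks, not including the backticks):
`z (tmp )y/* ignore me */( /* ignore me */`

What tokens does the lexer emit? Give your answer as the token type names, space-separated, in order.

pos=0: emit ID 'z' (now at pos=1)
pos=2: emit LPAREN '('
pos=3: emit ID 'tmp' (now at pos=6)
pos=7: emit RPAREN ')'
pos=8: emit ID 'y' (now at pos=9)
pos=9: enter COMMENT mode (saw '/*')
exit COMMENT mode (now at pos=24)
pos=24: emit LPAREN '('
pos=26: enter COMMENT mode (saw '/*')
exit COMMENT mode (now at pos=41)
DONE. 6 tokens: [ID, LPAREN, ID, RPAREN, ID, LPAREN]

Answer: ID LPAREN ID RPAREN ID LPAREN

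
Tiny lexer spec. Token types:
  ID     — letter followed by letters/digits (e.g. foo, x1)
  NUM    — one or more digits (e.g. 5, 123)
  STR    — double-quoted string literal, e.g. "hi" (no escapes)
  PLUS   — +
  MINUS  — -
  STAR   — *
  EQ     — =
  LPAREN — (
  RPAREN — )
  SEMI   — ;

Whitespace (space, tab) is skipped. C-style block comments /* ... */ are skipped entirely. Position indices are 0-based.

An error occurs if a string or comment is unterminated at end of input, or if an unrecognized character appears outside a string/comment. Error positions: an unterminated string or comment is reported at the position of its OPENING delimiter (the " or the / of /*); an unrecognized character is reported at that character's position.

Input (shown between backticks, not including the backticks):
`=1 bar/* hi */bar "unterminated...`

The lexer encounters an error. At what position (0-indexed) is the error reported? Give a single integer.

pos=0: emit EQ '='
pos=1: emit NUM '1' (now at pos=2)
pos=3: emit ID 'bar' (now at pos=6)
pos=6: enter COMMENT mode (saw '/*')
exit COMMENT mode (now at pos=14)
pos=14: emit ID 'bar' (now at pos=17)
pos=18: enter STRING mode
pos=18: ERROR — unterminated string

Answer: 18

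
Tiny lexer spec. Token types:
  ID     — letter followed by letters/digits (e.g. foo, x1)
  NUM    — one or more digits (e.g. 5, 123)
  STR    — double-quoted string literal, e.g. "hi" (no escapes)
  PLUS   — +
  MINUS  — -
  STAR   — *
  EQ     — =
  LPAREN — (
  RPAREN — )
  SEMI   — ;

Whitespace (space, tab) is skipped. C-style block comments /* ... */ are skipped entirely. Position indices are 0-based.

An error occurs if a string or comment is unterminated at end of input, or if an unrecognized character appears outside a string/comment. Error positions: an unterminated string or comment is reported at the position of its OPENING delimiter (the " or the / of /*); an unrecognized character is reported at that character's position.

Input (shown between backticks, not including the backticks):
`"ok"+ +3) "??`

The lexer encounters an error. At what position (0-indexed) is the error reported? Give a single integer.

Answer: 10

Derivation:
pos=0: enter STRING mode
pos=0: emit STR "ok" (now at pos=4)
pos=4: emit PLUS '+'
pos=6: emit PLUS '+'
pos=7: emit NUM '3' (now at pos=8)
pos=8: emit RPAREN ')'
pos=10: enter STRING mode
pos=10: ERROR — unterminated string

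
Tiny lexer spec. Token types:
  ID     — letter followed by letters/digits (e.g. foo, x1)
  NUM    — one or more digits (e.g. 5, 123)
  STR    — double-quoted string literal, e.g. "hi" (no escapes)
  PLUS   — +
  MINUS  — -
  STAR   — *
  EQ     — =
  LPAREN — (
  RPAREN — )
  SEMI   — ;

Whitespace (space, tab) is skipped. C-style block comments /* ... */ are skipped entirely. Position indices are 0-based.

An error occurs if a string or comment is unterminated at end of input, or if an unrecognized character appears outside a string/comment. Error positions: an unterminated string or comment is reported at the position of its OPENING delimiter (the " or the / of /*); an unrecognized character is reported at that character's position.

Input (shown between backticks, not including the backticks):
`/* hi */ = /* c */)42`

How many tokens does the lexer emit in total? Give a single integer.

pos=0: enter COMMENT mode (saw '/*')
exit COMMENT mode (now at pos=8)
pos=9: emit EQ '='
pos=11: enter COMMENT mode (saw '/*')
exit COMMENT mode (now at pos=18)
pos=18: emit RPAREN ')'
pos=19: emit NUM '42' (now at pos=21)
DONE. 3 tokens: [EQ, RPAREN, NUM]

Answer: 3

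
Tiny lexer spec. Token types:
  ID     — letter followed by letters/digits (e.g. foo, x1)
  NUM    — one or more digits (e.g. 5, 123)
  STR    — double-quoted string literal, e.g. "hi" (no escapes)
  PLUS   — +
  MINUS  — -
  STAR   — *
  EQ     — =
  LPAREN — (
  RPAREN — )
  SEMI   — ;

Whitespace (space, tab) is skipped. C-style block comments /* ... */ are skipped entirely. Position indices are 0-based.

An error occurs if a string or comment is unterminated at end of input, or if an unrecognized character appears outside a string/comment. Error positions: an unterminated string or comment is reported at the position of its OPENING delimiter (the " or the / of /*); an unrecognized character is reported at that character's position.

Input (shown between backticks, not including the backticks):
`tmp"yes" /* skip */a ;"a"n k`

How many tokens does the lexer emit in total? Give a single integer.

Answer: 7

Derivation:
pos=0: emit ID 'tmp' (now at pos=3)
pos=3: enter STRING mode
pos=3: emit STR "yes" (now at pos=8)
pos=9: enter COMMENT mode (saw '/*')
exit COMMENT mode (now at pos=19)
pos=19: emit ID 'a' (now at pos=20)
pos=21: emit SEMI ';'
pos=22: enter STRING mode
pos=22: emit STR "a" (now at pos=25)
pos=25: emit ID 'n' (now at pos=26)
pos=27: emit ID 'k' (now at pos=28)
DONE. 7 tokens: [ID, STR, ID, SEMI, STR, ID, ID]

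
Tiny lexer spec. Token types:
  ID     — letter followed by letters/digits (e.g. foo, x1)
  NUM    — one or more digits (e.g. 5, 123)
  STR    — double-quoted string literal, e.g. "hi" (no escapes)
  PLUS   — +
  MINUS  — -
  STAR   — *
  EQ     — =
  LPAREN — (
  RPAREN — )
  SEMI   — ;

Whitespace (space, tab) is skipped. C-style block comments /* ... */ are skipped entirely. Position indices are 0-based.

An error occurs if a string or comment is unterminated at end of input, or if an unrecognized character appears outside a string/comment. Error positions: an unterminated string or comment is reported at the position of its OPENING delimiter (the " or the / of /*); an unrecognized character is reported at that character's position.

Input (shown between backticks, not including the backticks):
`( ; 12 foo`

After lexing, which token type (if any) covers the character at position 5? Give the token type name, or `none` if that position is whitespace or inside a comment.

pos=0: emit LPAREN '('
pos=2: emit SEMI ';'
pos=4: emit NUM '12' (now at pos=6)
pos=7: emit ID 'foo' (now at pos=10)
DONE. 4 tokens: [LPAREN, SEMI, NUM, ID]
Position 5: char is '2' -> NUM

Answer: NUM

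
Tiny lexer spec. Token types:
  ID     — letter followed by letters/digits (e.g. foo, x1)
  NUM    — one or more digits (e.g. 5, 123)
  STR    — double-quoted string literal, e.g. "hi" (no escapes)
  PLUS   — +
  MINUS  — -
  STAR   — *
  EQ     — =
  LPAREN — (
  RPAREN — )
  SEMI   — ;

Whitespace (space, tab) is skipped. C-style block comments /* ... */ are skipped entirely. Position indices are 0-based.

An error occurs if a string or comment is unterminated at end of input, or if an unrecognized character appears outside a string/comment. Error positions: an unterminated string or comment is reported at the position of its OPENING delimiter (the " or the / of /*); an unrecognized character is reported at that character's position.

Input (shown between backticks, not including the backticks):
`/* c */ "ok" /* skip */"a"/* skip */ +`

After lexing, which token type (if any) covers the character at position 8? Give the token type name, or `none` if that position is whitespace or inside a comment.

pos=0: enter COMMENT mode (saw '/*')
exit COMMENT mode (now at pos=7)
pos=8: enter STRING mode
pos=8: emit STR "ok" (now at pos=12)
pos=13: enter COMMENT mode (saw '/*')
exit COMMENT mode (now at pos=23)
pos=23: enter STRING mode
pos=23: emit STR "a" (now at pos=26)
pos=26: enter COMMENT mode (saw '/*')
exit COMMENT mode (now at pos=36)
pos=37: emit PLUS '+'
DONE. 3 tokens: [STR, STR, PLUS]
Position 8: char is '"' -> STR

Answer: STR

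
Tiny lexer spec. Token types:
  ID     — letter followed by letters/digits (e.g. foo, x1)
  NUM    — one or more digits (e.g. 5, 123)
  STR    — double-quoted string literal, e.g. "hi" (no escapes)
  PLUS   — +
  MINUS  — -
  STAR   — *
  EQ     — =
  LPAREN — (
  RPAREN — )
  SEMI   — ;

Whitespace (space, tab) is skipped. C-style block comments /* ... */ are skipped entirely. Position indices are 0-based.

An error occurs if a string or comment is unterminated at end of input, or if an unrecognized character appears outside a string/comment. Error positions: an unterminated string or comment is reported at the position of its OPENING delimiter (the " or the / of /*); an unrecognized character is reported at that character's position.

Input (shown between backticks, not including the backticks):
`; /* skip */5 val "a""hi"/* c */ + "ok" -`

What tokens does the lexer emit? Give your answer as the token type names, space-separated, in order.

Answer: SEMI NUM ID STR STR PLUS STR MINUS

Derivation:
pos=0: emit SEMI ';'
pos=2: enter COMMENT mode (saw '/*')
exit COMMENT mode (now at pos=12)
pos=12: emit NUM '5' (now at pos=13)
pos=14: emit ID 'val' (now at pos=17)
pos=18: enter STRING mode
pos=18: emit STR "a" (now at pos=21)
pos=21: enter STRING mode
pos=21: emit STR "hi" (now at pos=25)
pos=25: enter COMMENT mode (saw '/*')
exit COMMENT mode (now at pos=32)
pos=33: emit PLUS '+'
pos=35: enter STRING mode
pos=35: emit STR "ok" (now at pos=39)
pos=40: emit MINUS '-'
DONE. 8 tokens: [SEMI, NUM, ID, STR, STR, PLUS, STR, MINUS]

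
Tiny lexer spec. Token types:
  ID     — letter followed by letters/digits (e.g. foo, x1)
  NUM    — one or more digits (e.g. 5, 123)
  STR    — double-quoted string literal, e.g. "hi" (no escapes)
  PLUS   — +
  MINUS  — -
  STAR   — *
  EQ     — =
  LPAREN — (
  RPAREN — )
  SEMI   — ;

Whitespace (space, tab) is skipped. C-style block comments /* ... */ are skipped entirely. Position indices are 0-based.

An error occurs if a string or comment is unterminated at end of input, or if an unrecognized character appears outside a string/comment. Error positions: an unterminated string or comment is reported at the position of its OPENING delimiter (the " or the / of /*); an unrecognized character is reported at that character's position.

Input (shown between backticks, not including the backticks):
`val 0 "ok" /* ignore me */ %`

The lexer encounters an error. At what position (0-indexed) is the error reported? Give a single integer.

pos=0: emit ID 'val' (now at pos=3)
pos=4: emit NUM '0' (now at pos=5)
pos=6: enter STRING mode
pos=6: emit STR "ok" (now at pos=10)
pos=11: enter COMMENT mode (saw '/*')
exit COMMENT mode (now at pos=26)
pos=27: ERROR — unrecognized char '%'

Answer: 27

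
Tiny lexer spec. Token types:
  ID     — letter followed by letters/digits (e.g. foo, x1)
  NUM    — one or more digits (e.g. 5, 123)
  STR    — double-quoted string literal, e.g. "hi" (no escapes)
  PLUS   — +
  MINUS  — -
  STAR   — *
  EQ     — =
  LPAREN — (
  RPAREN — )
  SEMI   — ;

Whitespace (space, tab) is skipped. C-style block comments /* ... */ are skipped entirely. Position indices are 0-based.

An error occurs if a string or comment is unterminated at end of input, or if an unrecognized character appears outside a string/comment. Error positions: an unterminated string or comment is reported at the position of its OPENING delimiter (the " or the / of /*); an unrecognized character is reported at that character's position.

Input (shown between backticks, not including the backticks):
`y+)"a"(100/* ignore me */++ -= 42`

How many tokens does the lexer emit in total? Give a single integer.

Answer: 11

Derivation:
pos=0: emit ID 'y' (now at pos=1)
pos=1: emit PLUS '+'
pos=2: emit RPAREN ')'
pos=3: enter STRING mode
pos=3: emit STR "a" (now at pos=6)
pos=6: emit LPAREN '('
pos=7: emit NUM '100' (now at pos=10)
pos=10: enter COMMENT mode (saw '/*')
exit COMMENT mode (now at pos=25)
pos=25: emit PLUS '+'
pos=26: emit PLUS '+'
pos=28: emit MINUS '-'
pos=29: emit EQ '='
pos=31: emit NUM '42' (now at pos=33)
DONE. 11 tokens: [ID, PLUS, RPAREN, STR, LPAREN, NUM, PLUS, PLUS, MINUS, EQ, NUM]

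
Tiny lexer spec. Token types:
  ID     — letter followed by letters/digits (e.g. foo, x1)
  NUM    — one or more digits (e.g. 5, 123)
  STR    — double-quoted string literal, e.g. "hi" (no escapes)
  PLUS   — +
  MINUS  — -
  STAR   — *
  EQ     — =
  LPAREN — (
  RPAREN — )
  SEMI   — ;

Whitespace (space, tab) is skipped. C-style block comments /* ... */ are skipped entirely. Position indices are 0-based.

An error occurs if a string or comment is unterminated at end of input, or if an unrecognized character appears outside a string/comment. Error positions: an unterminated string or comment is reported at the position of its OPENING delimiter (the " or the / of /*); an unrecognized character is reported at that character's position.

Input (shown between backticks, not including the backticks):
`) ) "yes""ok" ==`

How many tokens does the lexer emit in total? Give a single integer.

Answer: 6

Derivation:
pos=0: emit RPAREN ')'
pos=2: emit RPAREN ')'
pos=4: enter STRING mode
pos=4: emit STR "yes" (now at pos=9)
pos=9: enter STRING mode
pos=9: emit STR "ok" (now at pos=13)
pos=14: emit EQ '='
pos=15: emit EQ '='
DONE. 6 tokens: [RPAREN, RPAREN, STR, STR, EQ, EQ]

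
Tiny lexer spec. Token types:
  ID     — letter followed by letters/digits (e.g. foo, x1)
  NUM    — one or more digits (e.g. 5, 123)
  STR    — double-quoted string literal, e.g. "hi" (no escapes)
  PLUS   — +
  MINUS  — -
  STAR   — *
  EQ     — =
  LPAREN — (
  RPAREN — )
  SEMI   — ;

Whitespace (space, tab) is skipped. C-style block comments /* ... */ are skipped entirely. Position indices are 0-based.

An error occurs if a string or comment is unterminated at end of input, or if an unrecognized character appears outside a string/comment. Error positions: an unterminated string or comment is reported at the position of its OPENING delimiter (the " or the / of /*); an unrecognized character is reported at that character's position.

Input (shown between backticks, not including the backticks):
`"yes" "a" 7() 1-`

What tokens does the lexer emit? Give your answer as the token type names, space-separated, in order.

pos=0: enter STRING mode
pos=0: emit STR "yes" (now at pos=5)
pos=6: enter STRING mode
pos=6: emit STR "a" (now at pos=9)
pos=10: emit NUM '7' (now at pos=11)
pos=11: emit LPAREN '('
pos=12: emit RPAREN ')'
pos=14: emit NUM '1' (now at pos=15)
pos=15: emit MINUS '-'
DONE. 7 tokens: [STR, STR, NUM, LPAREN, RPAREN, NUM, MINUS]

Answer: STR STR NUM LPAREN RPAREN NUM MINUS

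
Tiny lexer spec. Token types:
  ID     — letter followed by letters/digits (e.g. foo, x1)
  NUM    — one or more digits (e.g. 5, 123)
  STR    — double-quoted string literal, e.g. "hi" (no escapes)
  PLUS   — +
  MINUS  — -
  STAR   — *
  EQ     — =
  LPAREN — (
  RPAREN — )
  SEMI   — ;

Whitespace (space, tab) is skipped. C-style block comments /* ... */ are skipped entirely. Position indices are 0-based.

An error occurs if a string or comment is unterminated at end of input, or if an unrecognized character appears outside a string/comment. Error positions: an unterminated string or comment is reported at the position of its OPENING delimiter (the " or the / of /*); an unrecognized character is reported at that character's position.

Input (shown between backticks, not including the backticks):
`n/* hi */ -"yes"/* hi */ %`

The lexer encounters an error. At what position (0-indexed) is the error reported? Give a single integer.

Answer: 25

Derivation:
pos=0: emit ID 'n' (now at pos=1)
pos=1: enter COMMENT mode (saw '/*')
exit COMMENT mode (now at pos=9)
pos=10: emit MINUS '-'
pos=11: enter STRING mode
pos=11: emit STR "yes" (now at pos=16)
pos=16: enter COMMENT mode (saw '/*')
exit COMMENT mode (now at pos=24)
pos=25: ERROR — unrecognized char '%'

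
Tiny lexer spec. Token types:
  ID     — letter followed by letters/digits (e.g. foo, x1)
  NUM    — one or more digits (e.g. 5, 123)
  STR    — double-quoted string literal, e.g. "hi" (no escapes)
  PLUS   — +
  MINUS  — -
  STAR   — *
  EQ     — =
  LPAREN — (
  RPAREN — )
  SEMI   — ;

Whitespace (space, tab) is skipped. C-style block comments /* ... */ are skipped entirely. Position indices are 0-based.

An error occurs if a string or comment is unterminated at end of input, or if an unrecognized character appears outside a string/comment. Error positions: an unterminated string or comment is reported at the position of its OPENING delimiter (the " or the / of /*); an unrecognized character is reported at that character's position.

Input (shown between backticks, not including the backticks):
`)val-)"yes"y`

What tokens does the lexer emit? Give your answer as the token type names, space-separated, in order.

Answer: RPAREN ID MINUS RPAREN STR ID

Derivation:
pos=0: emit RPAREN ')'
pos=1: emit ID 'val' (now at pos=4)
pos=4: emit MINUS '-'
pos=5: emit RPAREN ')'
pos=6: enter STRING mode
pos=6: emit STR "yes" (now at pos=11)
pos=11: emit ID 'y' (now at pos=12)
DONE. 6 tokens: [RPAREN, ID, MINUS, RPAREN, STR, ID]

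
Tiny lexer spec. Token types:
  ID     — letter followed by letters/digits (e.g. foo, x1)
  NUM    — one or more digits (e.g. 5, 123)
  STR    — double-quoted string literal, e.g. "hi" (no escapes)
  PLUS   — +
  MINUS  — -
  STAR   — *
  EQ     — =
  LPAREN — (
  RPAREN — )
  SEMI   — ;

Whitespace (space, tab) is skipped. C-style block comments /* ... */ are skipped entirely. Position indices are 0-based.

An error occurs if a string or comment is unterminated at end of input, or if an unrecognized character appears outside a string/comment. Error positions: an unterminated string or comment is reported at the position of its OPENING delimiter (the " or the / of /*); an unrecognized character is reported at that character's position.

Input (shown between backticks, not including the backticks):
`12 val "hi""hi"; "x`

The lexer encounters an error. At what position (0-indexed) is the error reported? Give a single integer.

Answer: 17

Derivation:
pos=0: emit NUM '12' (now at pos=2)
pos=3: emit ID 'val' (now at pos=6)
pos=7: enter STRING mode
pos=7: emit STR "hi" (now at pos=11)
pos=11: enter STRING mode
pos=11: emit STR "hi" (now at pos=15)
pos=15: emit SEMI ';'
pos=17: enter STRING mode
pos=17: ERROR — unterminated string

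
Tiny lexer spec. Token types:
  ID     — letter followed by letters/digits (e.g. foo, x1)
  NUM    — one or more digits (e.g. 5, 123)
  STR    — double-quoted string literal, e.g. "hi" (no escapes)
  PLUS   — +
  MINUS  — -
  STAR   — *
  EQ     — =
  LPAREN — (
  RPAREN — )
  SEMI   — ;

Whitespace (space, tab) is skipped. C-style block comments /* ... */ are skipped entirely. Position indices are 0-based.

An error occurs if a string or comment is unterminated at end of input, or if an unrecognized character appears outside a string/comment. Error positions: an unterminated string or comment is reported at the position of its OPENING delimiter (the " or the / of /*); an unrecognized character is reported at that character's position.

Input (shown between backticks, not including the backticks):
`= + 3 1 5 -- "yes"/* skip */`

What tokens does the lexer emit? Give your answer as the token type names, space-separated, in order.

Answer: EQ PLUS NUM NUM NUM MINUS MINUS STR

Derivation:
pos=0: emit EQ '='
pos=2: emit PLUS '+'
pos=4: emit NUM '3' (now at pos=5)
pos=6: emit NUM '1' (now at pos=7)
pos=8: emit NUM '5' (now at pos=9)
pos=10: emit MINUS '-'
pos=11: emit MINUS '-'
pos=13: enter STRING mode
pos=13: emit STR "yes" (now at pos=18)
pos=18: enter COMMENT mode (saw '/*')
exit COMMENT mode (now at pos=28)
DONE. 8 tokens: [EQ, PLUS, NUM, NUM, NUM, MINUS, MINUS, STR]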